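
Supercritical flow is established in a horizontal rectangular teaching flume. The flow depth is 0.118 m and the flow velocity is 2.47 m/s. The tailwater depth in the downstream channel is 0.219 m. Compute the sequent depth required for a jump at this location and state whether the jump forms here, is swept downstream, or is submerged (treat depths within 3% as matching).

y₂ = 0.329 m; the jump is swept downstream

Fr₁ = V₁/√(g·y₁) = 2.47/√(9.81×0.118) = 2.30.
By Bélanger, y₂/y₁ = ½[√(1 + 8Fr₁²) − 1] = ½[√43.16 − 1] = 2.78.
y₂ = 2.78 × 0.118 = 0.329 m.
Tailwater y_tw = 0.219 m: y_tw < y₂, so the jump is swept downstream.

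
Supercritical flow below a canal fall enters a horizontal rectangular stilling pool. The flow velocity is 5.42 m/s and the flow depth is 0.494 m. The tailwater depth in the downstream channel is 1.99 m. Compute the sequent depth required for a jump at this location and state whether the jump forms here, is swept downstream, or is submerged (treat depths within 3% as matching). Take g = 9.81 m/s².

Fr₁ = V₁/√(g·y₁) = 5.42/√(9.81×0.494) = 2.46.
Bélanger equation: y₂/y₁ = ½[√(1 + 8Fr₁²) − 1] = ½[√49.49 − 1] = 3.02.
y₂ = 3.02 × 0.494 = 1.49 m.
Tailwater y_tw = 1.99 m: y_tw > y₂, so the jump is submerged.

y₂ = 1.49 m; the jump is submerged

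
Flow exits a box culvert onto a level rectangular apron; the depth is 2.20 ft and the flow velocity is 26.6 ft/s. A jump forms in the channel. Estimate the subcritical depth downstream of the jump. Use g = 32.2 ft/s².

y₂ = 8.79 ft

Fr₁ = V₁/√(g·y₁) = 26.6/√(32.2×2.20) = 3.16.
By Bélanger, y₂/y₁ = ½[√(1 + 8Fr₁²) − 1] = ½[√80.91 − 1] = 4.00.
y₂ = 4.00 × 2.20 = 8.79 ft.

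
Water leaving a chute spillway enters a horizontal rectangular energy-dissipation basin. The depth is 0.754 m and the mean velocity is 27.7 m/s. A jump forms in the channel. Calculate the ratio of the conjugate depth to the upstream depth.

Fr₁ = V₁/√(g·y₁) = 27.7/√(9.81×0.754) = 10.2.
Conjugate-depth relation: y₂/y₁ = ½[√(1 + 8Fr₁²) − 1] = ½[√830.9 − 1] = 13.9.

y₂/y₁ = 13.9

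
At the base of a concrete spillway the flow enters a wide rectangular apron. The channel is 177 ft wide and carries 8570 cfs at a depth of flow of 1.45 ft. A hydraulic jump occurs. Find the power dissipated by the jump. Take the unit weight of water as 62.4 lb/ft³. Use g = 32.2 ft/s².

q = Q/b = 8570/177 = 48.4 ft²/s; V₁ = q/y₁ = 33.4 ft/s. Fr₁ = V₁/√(g·y₁) = 4.89.
Sequent-depth ratio: y₂/y₁ = ½[√(1 + 8Fr₁²) − 1] = ½[√192.0 − 1] = 6.43.
y₂ = 6.43 × 1.45 = 9.32 ft.
Head loss: ΔE = (y₂ − y₁)³/(4y₁y₂) = (9.32 − 1.45)³/(4×1.45×9.32) = 488/54.1 = 9.02 ft.
P = γ·Q·ΔE/550 = 62.4 × 8570 × 9.02 / 550 = 8773 hp.

P = 8773 hp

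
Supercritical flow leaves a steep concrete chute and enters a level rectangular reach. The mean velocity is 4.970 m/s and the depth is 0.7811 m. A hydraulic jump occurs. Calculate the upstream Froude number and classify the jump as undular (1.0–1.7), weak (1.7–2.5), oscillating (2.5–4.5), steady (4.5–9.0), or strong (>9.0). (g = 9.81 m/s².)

Fr₁ = 1.795; weak jump

Fr₁ = V₁/√(g·y₁) = 4.970/√(9.81×0.7811) = 1.795.
Fr₁ = 1.795 lies in the weak range.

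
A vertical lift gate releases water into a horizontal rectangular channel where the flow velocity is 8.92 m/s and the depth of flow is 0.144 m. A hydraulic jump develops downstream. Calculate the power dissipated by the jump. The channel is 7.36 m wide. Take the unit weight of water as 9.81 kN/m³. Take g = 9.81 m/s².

Fr₁ = V₁/√(g·y₁) = 8.92/√(9.81×0.144) = 7.50.
Bélanger equation: y₂/y₁ = ½[√(1 + 8Fr₁²) − 1] = ½[√451.6 − 1] = 10.1.
y₂ = 10.1 × 0.144 = 1.46 m.
q = V₁·y₁ = 8.92 × 0.144 = 1.28 m²/s. V₂ = q/y₂ = 1.28/1.46 = 0.881 m/s. E₁ = y₁ + V₁²/2g = 4.20 m; E₂ = y₂ + V₂²/2g = 1.50 m. ΔE = E₁ − E₂ = 2.70 m.
Q = q·b = 1.28 × 7.36 = 9.45 m³/s. P = γ·Q·ΔE = 9.81 × 9.45 × 2.70 = 251 kW.

P = 251 kW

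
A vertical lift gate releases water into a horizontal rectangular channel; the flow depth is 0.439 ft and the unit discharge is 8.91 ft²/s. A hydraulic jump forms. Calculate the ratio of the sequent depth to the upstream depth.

V₁ = q/y₁ = 8.91/0.439 = 20.3 ft/s. Fr₁ = V₁/√(g·y₁) = 20.3/√(32.2×0.439) = 5.40.
From the momentum equation for a rectangular channel, y₂/y₁ = ½[√(1 + 8Fr₁²) − 1] = ½[√234.1 − 1] = 7.15.

y₂/y₁ = 7.15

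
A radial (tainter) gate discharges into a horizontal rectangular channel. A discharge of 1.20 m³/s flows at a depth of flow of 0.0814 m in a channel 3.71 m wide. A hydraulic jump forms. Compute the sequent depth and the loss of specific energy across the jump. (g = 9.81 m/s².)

y₂ = 0.473 m; ΔE = 0.390 m

q = Q/b = 1.20/3.71 = 0.323 m²/s; V₁ = q/y₁ = 3.97 m/s. Fr₁ = V₁/√(g·y₁) = 4.45.
Sequent-depth ratio: y₂/y₁ = ½[√(1 + 8Fr₁²) − 1] = ½[√159.2 − 1] = 5.81.
y₂ = 5.81 × 0.0814 = 0.473 m.
Head loss: ΔE = (y₂ − y₁)³/(4y₁y₂) = (0.473 − 0.0814)³/(4×0.0814×0.473) = 0.0600/0.154 = 0.390 m.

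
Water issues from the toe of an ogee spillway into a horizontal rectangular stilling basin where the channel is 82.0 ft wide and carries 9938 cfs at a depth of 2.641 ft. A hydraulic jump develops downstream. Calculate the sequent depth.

y₂ = 17.31 ft

q = Q/b = 9938/82.0 = 121.2 ft²/s; V₁ = q/y₁ = 45.89 ft/s. Fr₁ = V₁/√(g·y₁) = 4.976.
By Bélanger, y₂/y₁ = ½[√(1 + 8Fr₁²) − 1] = ½[√199.11 − 1] = 6.555.
y₂ = 6.555 × 2.641 = 17.31 ft.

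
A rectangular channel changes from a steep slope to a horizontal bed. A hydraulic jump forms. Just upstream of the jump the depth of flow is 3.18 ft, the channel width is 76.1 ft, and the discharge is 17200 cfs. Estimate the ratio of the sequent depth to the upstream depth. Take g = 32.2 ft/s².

q = Q/b = 17200/76.1 = 226 ft²/s; V₁ = q/y₁ = 71.1 ft/s. Fr₁ = V₁/√(g·y₁) = 7.02.
Conjugate-depth relation: y₂/y₁ = ½[√(1 + 8Fr₁²) − 1] = ½[√395.7 − 1] = 9.45.

y₂/y₁ = 9.45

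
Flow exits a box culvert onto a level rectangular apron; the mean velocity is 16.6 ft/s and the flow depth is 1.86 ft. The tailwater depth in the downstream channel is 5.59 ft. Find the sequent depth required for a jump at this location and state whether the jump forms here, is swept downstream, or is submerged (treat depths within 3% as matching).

y₂ = 4.79 ft; the jump is submerged

Fr₁ = V₁/√(g·y₁) = 16.6/√(32.2×1.86) = 2.14.
Conjugate-depth relation: y₂/y₁ = ½[√(1 + 8Fr₁²) − 1] = ½[√37.81 − 1] = 2.57.
y₂ = 2.57 × 1.86 = 4.79 ft.
Tailwater y_tw = 5.59 ft: y_tw > y₂, so the jump is submerged.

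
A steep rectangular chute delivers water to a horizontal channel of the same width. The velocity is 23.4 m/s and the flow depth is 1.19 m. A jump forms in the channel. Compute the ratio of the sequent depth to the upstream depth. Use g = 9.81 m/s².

y₂/y₁ = 9.20

Fr₁ = V₁/√(g·y₁) = 23.4/√(9.81×1.19) = 6.85.
Conjugate-depth relation: y₂/y₁ = ½[√(1 + 8Fr₁²) − 1] = ½[√376.2 − 1] = 9.20.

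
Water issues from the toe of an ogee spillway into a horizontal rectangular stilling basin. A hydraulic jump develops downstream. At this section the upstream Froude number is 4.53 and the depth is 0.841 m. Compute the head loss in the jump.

ΔE = 4.24 m

Fr₁ = 4.53 (given).
Bélanger equation: y₂/y₁ = ½[√(1 + 8Fr₁²) − 1] = ½[√165.2 − 1] = 5.93.
y₂ = 5.93 × 0.841 = 4.98 m.
Head loss: ΔE = (y₂ − y₁)³/(4y₁y₂) = (4.98 − 0.841)³/(4×0.841×4.98) = 71.1/16.8 = 4.24 m.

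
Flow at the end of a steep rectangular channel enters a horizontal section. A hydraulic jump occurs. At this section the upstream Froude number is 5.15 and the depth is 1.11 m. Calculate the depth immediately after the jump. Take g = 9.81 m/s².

y₂ = 7.55 m

Fr₁ = 5.15 (given).
Bélanger equation: y₂/y₁ = ½[√(1 + 8Fr₁²) − 1] = ½[√213.2 − 1] = 6.80.
y₂ = 6.80 × 1.11 = 7.55 m.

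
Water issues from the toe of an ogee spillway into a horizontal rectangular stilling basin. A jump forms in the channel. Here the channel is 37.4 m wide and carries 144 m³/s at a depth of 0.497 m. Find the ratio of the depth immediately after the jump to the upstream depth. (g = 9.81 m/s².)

y₂/y₁ = 4.49

q = Q/b = 144/37.4 = 3.85 m²/s; V₁ = q/y₁ = 7.75 m/s. Fr₁ = V₁/√(g·y₁) = 3.51.
From the momentum equation for a rectangular channel, y₂/y₁ = ½[√(1 + 8Fr₁²) − 1] = ½[√99.48 − 1] = 4.49.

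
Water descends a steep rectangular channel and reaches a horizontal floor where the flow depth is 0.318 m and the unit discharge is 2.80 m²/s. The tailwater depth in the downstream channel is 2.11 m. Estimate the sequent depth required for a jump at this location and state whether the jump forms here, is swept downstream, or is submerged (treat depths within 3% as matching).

V₁ = q/y₁ = 2.80/0.318 = 8.81 m/s. Fr₁ = V₁/√(g·y₁) = 8.81/√(9.81×0.318) = 4.99.
Conjugate-depth relation: y₂/y₁ = ½[√(1 + 8Fr₁²) − 1] = ½[√199.8 − 1] = 6.57.
y₂ = 6.57 × 0.318 = 2.09 m.
Tailwater y_tw = 2.11 m: y_tw ≈ y₂, so the jump forms here.

y₂ = 2.09 m; the jump forms here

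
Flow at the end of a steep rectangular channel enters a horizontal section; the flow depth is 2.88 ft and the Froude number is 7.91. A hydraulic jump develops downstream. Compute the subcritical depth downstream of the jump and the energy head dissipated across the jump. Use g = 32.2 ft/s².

y₂ = 30.8 ft; ΔE = 61.4 ft

Fr₁ = 7.91 (given).
Conjugate-depth relation: y₂/y₁ = ½[√(1 + 8Fr₁²) − 1] = ½[√501.5 − 1] = 10.7.
y₂ = 10.7 × 2.88 = 30.8 ft.
Head loss: ΔE = (y₂ − y₁)³/(4y₁y₂) = (30.8 − 2.88)³/(4×2.88×30.8) = 21786/355 = 61.4 ft.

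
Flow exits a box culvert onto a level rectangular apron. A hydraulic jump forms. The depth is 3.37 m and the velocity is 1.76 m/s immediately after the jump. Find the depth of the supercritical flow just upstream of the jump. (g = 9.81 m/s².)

Fr₂ = V₂/√(g·y₂) = 1.76/√(9.81×3.37) = 0.306.
Since the conjugate-depth ratio holds either way, y₁/y₂ = ½[√(1 + 8Fr₂²) − 1] = ½[√1.750 − 1] = 0.161.
y₁ = 0.161 × 3.37 = 0.544 m.

y₁ = 0.544 m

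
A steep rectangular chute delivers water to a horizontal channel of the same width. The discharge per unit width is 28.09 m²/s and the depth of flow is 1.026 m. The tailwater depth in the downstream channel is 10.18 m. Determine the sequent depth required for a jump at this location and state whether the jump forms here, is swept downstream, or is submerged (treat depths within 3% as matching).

y₂ = 12.02 m; the jump is swept downstream

V₁ = q/y₁ = 28.09/1.026 = 27.38 m/s. Fr₁ = V₁/√(g·y₁) = 27.38/√(9.81×1.026) = 8.630.
Bélanger equation: y₂/y₁ = ½[√(1 + 8Fr₁²) − 1] = ½[√596.78 − 1] = 11.71.
y₂ = 11.71 × 1.026 = 12.02 m.
Tailwater y_tw = 10.18 m: y_tw < y₂, so the jump is swept downstream.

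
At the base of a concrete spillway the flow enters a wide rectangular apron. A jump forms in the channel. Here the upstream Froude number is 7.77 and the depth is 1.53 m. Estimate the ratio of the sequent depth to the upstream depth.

y₂/y₁ = 10.5

Fr₁ = 7.77 (given).
From the momentum equation for a rectangular channel, y₂/y₁ = ½[√(1 + 8Fr₁²) − 1] = ½[√484.0 − 1] = 10.5.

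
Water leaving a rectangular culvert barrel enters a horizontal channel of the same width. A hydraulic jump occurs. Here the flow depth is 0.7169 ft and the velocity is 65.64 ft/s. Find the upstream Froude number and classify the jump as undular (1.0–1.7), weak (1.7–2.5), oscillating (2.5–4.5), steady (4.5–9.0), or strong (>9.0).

Fr₁ = 13.66; strong jump

Fr₁ = V₁/√(g·y₁) = 65.64/√(32.2×0.7169) = 13.66.
Fr₁ = 13.66 lies in the strong range.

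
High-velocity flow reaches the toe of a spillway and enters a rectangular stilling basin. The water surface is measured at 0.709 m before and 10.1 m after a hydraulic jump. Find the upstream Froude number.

Fr₁ = 10.4

For a rectangular channel the momentum equation gives q² = ½·g·y₁·y₂·(y₁ + y₂) = ½×9.81×0.709×10.1×10.8 = 380.
q = √380 = 19.5 m²/s.
V₁ = q/y₁ = 27.5 m/s; Fr₁ = V₁/√(g·y₁) = 10.4.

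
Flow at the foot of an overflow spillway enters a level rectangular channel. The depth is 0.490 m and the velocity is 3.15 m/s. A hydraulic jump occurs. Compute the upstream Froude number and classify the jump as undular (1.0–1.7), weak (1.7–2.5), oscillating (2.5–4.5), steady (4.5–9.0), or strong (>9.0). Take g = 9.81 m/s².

Fr₁ = 1.44; undular jump

Fr₁ = V₁/√(g·y₁) = 3.15/√(9.81×0.490) = 1.44.
Fr₁ = 1.44 lies in the undular range.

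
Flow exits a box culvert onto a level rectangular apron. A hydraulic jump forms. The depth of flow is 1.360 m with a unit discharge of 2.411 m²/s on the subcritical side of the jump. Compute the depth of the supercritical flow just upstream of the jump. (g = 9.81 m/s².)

y₁ = 0.4749 m

V₂ = q/y₂ = 2.411/1.360 = 1.773 m/s; Fr₂ = V₂/√(g·y₂) = 0.4853.
The Bélanger relation is symmetric: y₁/y₂ = ½[√(1 + 8Fr₂²) − 1] = ½[√2.8845 − 1] = 0.3492.
y₁ = 0.3492 × 1.360 = 0.4749 m.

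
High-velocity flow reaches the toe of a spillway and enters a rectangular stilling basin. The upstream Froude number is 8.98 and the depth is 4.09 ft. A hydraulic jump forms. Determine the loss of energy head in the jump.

ΔE = 118 ft

Fr₁ = 8.98 (given).
Bélanger equation: y₂/y₁ = ½[√(1 + 8Fr₁²) − 1] = ½[√646.1 − 1] = 12.2.
y₂ = 12.2 × 4.09 = 49.9 ft.
Head loss: ΔE = (y₂ − y₁)³/(4y₁y₂) = (49.9 − 4.09)³/(4×4.09×49.9) = 96366/817 = 118 ft.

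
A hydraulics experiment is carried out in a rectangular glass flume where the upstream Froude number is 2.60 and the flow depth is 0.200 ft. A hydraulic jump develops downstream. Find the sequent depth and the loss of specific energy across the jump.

Fr₁ = 2.60 (given).
Sequent-depth ratio: y₂/y₁ = ½[√(1 + 8Fr₁²) − 1] = ½[√55.08 − 1] = 3.21.
y₂ = 3.21 × 0.200 = 0.642 ft.
Head loss: ΔE = (y₂ − y₁)³/(4y₁y₂) = (0.642 − 0.200)³/(4×0.200×0.642) = 0.0864/0.514 = 0.168 ft.

y₂ = 0.642 ft; ΔE = 0.168 ft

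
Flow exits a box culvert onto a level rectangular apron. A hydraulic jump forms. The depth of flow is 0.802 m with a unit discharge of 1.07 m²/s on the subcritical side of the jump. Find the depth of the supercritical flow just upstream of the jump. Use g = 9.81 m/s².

V₂ = q/y₂ = 1.07/0.802 = 1.33 m/s; Fr₂ = V₂/√(g·y₂) = 0.476.
Applying the sequent-depth relation in reverse, y₁/y₂ = ½[√(1 + 8Fr₂²) − 1] = ½[√2.810 − 1] = 0.338.
y₁ = 0.338 × 0.802 = 0.271 m.

y₁ = 0.271 m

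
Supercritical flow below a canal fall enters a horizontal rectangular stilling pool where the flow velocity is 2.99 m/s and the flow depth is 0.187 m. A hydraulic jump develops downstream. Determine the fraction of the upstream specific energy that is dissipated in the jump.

ΔE/E₁ = 0.125 (12.5%)

Fr₁ = V₁/√(g·y₁) = 2.99/√(9.81×0.187) = 2.21.
From the momentum equation for a rectangular channel, y₂/y₁ = ½[√(1 + 8Fr₁²) − 1] = ½[√39.99 − 1] = 2.66.
y₂ = 2.66 × 0.187 = 0.498 m.
E₁ = y₁ + V₁²/2g = 0.643 m. ΔE = (y₂ − y₁)³/(4y₁y₂) = 0.0806 m. ΔE/E₁ = 0.0806/0.643 = 0.125.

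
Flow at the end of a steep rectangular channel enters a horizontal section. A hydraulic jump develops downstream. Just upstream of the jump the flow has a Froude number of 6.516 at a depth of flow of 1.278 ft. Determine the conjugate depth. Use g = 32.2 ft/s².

Fr₁ = 6.516 (given).
Sequent-depth ratio: y₂/y₁ = ½[√(1 + 8Fr₁²) − 1] = ½[√340.67 − 1] = 8.729.
y₂ = 8.729 × 1.278 = 11.16 ft.

y₂ = 11.16 ft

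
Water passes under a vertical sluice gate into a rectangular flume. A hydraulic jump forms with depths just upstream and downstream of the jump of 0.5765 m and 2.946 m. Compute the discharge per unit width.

q = 5.417 m²/s

For a rectangular channel the momentum equation gives q² = ½·g·y₁·y₂·(y₁ + y₂) = ½×9.81×0.5765×2.946×3.522 = 29.34.
q = √29.34 = 5.417 m²/s.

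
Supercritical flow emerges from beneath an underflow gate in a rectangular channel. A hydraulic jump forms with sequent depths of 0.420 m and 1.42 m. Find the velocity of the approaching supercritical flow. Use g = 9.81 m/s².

V₁ = 5.52 m/s

For a rectangular channel the momentum equation gives q² = ½·g·y₁·y₂·(y₁ + y₂) = ½×9.81×0.420×1.42×1.84 = 5.38.
q = √5.38 = 2.32 m²/s.
V₁ = q/y₁ = 2.32/0.420 = 5.52 m/s.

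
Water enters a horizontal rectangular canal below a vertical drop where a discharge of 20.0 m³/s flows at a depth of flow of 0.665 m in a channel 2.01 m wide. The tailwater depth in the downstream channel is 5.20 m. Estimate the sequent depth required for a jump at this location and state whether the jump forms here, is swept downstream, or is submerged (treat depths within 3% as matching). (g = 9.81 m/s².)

y₂ = 5.19 m; the jump forms here

q = Q/b = 20.0/2.01 = 9.95 m²/s; V₁ = q/y₁ = 15.0 m/s. Fr₁ = V₁/√(g·y₁) = 5.86.
Bélanger equation: y₂/y₁ = ½[√(1 + 8Fr₁²) − 1] = ½[√275.6 − 1] = 7.80.
y₂ = 7.80 × 0.665 = 5.19 m.
Tailwater y_tw = 5.20 m: y_tw ≈ y₂, so the jump forms here.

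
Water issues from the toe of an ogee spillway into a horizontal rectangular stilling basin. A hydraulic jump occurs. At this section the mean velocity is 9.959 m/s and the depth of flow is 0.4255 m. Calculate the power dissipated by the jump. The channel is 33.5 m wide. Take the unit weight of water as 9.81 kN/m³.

Fr₁ = V₁/√(g·y₁) = 9.959/√(9.81×0.4255) = 4.875.
Bélanger equation: y₂/y₁ = ½[√(1 + 8Fr₁²) − 1] = ½[√191.09 − 1] = 6.412.
y₂ = 6.412 × 0.4255 = 2.728 m.
Head loss: ΔE = (y₂ − y₁)³/(4y₁y₂) = (2.728 − 0.4255)³/(4×0.4255×2.728) = 12.21/4.643 = 2.629 m.
q = V₁·y₁ = 9.959 × 0.4255 = 4.238 m²/s. Q = q·b = 4.238 × 33.5 = 142.0 m³/s. P = γ·Q·ΔE = 9.81 × 142.0 × 2.629 = 3662 kW.

P = 3662 kW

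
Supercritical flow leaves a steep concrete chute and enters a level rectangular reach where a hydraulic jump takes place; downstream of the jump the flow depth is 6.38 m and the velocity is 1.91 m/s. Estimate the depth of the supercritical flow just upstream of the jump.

y₁ = 0.673 m

Fr₂ = V₂/√(g·y₂) = 1.91/√(9.81×6.38) = 0.241.
From the momentum equation (using Fr₂), y₁/y₂ = ½[√(1 + 8Fr₂²) − 1] = ½[√1.466 − 1] = 0.105.
y₁ = 0.105 × 6.38 = 0.673 m.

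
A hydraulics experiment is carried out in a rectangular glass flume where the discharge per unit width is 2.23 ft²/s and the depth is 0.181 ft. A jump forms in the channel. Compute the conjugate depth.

V₁ = q/y₁ = 2.23/0.181 = 12.3 ft/s. Fr₁ = V₁/√(g·y₁) = 12.3/√(32.2×0.181) = 5.10.
By Bélanger, y₂/y₁ = ½[√(1 + 8Fr₁²) − 1] = ½[√209.4 − 1] = 6.73.
y₂ = 6.73 × 0.181 = 1.22 ft.

y₂ = 1.22 ft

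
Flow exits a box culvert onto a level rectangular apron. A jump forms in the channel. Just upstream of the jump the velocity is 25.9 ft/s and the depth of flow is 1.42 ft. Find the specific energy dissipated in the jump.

Fr₁ = V₁/√(g·y₁) = 25.9/√(32.2×1.42) = 3.83.
Bélanger equation: y₂/y₁ = ½[√(1 + 8Fr₁²) − 1] = ½[√118.4 − 1] = 4.94.
y₂ = 4.94 × 1.42 = 7.01 ft.
q = V₁·y₁ = 25.9 × 1.42 = 36.8 ft²/s. V₂ = q/y₂ = 36.8/7.01 = 5.24 ft/s. E₁ = y₁ + V₁²/2g = 11.8 ft; E₂ = y₂ + V₂²/2g = 7.44 ft. ΔE = E₁ − E₂ = 4.39 ft.

ΔE = 4.39 ft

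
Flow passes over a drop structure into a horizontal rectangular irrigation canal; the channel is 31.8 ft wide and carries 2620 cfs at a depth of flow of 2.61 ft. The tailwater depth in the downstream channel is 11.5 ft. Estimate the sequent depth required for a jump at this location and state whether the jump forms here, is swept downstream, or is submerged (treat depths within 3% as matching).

y₂ = 11.5 ft; the jump forms here

q = Q/b = 2620/31.8 = 82.4 ft²/s; V₁ = q/y₁ = 31.6 ft/s. Fr₁ = V₁/√(g·y₁) = 3.44.
By Bélanger, y₂/y₁ = ½[√(1 + 8Fr₁²) − 1] = ½[√95.86 − 1] = 4.40.
y₂ = 4.40 × 2.61 = 11.5 ft.
Tailwater y_tw = 11.5 ft: y_tw ≈ y₂, so the jump forms here.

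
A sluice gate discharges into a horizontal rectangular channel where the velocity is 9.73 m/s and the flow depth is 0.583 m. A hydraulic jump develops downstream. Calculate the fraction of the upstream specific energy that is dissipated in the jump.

ΔE/E₁ = 0.399 (39.9%)

Fr₁ = V₁/√(g·y₁) = 9.73/√(9.81×0.583) = 4.07.
Sequent-depth ratio: y₂/y₁ = ½[√(1 + 8Fr₁²) − 1] = ½[√133.4 − 1] = 5.28.
y₂ = 5.28 × 0.583 = 3.08 m.
E₁ = y₁ + V₁²/2g = 5.41 m. ΔE = (y₂ − y₁)³/(4y₁y₂) = 2.16 m. ΔE/E₁ = 2.16/5.41 = 0.399.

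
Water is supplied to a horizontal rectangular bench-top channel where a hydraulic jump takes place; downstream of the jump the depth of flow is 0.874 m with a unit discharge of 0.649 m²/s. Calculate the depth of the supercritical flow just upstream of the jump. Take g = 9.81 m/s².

y₁ = 0.101 m

V₂ = q/y₂ = 0.649/0.874 = 0.743 m/s; Fr₂ = V₂/√(g·y₂) = 0.254.
The Bélanger relation is symmetric: y₁/y₂ = ½[√(1 + 8Fr₂²) − 1] = ½[√1.514 − 1] = 0.115.
y₁ = 0.115 × 0.874 = 0.101 m.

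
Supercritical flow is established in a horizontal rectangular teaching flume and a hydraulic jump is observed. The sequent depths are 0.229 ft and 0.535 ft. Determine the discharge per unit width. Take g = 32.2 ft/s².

q = 1.23 ft²/s

For a rectangular channel the momentum equation gives q² = ½·g·y₁·y₂·(y₁ + y₂) = ½×32.2×0.229×0.535×0.764 = 1.51.
q = √1.51 = 1.23 ft²/s.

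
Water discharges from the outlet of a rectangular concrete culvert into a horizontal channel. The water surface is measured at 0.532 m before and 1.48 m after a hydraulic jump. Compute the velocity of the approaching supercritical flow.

For a rectangular channel the momentum equation gives q² = ½·g·y₁·y₂·(y₁ + y₂) = ½×9.81×0.532×1.48×2.01 = 7.77.
q = √7.77 = 2.79 m²/s.
V₁ = q/y₁ = 2.79/0.532 = 5.24 m/s.

V₁ = 5.24 m/s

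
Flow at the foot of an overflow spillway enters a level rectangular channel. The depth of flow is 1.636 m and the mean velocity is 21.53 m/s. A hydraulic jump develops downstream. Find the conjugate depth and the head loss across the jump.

y₂ = 11.64 m; ΔE = 13.15 m

Fr₁ = V₁/√(g·y₁) = 21.53/√(9.81×1.636) = 5.374.
By Bélanger, y₂/y₁ = ½[√(1 + 8Fr₁²) − 1] = ½[√232.06 − 1] = 7.117.
y₂ = 7.117 × 1.636 = 11.64 m.
q = V₁·y₁ = 21.53 × 1.636 = 35.22 m²/s. V₂ = q/y₂ = 35.22/11.64 = 3.025 m/s. E₁ = y₁ + V₁²/2g = 25.26 m; E₂ = y₂ + V₂²/2g = 12.11 m. ΔE = E₁ − E₂ = 13.15 m.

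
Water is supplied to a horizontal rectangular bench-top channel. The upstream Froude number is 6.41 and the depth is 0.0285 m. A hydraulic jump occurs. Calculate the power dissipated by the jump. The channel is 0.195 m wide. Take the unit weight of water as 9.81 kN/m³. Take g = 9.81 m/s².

P = 0.0668 kW

Fr₁ = 6.41 (given).
From the momentum equation for a rectangular channel, y₂/y₁ = ½[√(1 + 8Fr₁²) − 1] = ½[√329.7 − 1] = 8.58.
y₂ = 8.58 × 0.0285 = 0.244 m.
V₁ = Fr₁·√(g·y₁) = 6.41×√(9.81×0.0285) = 3.39 m/s; q = V₁·y₁ = 0.0966 m²/s. V₂ = q/y₂ = 0.0966/0.244 = 0.395 m/s. E₁ = y₁ + V₁²/2g = 0.614 m; E₂ = y₂ + V₂²/2g = 0.252 m. ΔE = E₁ − E₂ = 0.362 m.
Q = q·b = 0.0966 × 0.195 = 0.0188 m³/s. P = γ·Q·ΔE = 9.81 × 0.0188 × 0.362 = 0.0668 kW.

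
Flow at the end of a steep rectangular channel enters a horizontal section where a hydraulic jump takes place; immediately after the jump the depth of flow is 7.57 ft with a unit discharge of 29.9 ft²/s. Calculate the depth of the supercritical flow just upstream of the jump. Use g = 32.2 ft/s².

y₁ = 0.869 ft

V₂ = q/y₂ = 29.9/7.57 = 3.95 ft/s; Fr₂ = V₂/√(g·y₂) = 0.253.
Applying the sequent-depth relation in reverse, y₁/y₂ = ½[√(1 + 8Fr₂²) − 1] = ½[√1.512 − 1] = 0.115.
y₁ = 0.115 × 7.57 = 0.869 ft.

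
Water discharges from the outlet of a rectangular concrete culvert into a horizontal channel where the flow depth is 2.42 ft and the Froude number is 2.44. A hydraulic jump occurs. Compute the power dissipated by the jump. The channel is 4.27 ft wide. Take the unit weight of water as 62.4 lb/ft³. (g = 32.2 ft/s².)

Fr₁ = 2.44 (given).
Conjugate-depth relation: y₂/y₁ = ½[√(1 + 8Fr₁²) − 1] = ½[√48.63 − 1] = 2.99.
y₂ = 2.99 × 2.42 = 7.23 ft.
Head loss: ΔE = (y₂ − y₁)³/(4y₁y₂) = (7.23 − 2.42)³/(4×2.42×7.23) = 111/70.0 = 1.59 ft.
V₁ = Fr₁·√(g·y₁) = 2.44×√(32.2×2.42) = 21.5 ft/s; q = V₁·y₁ = 52.1 ft²/s. Q = q·b = 52.1 × 4.27 = 223 cfs. P = γ·Q·ΔE/550 = 62.4 × 223 × 1.59 / 550 = 40.1 hp.

P = 40.1 hp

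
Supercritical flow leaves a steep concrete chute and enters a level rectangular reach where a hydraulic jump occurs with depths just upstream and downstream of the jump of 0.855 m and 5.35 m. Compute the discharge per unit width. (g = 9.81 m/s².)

For a rectangular channel the momentum equation gives q² = ½·g·y₁·y₂·(y₁ + y₂) = ½×9.81×0.855×5.35×6.21 = 139.
q = √139 = 11.8 m²/s.

q = 11.8 m²/s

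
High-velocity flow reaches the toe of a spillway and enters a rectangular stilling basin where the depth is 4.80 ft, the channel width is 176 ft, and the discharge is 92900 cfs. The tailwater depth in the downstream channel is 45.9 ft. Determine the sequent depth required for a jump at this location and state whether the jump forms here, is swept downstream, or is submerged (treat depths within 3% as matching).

y₂ = 57.7 ft; the jump is swept downstream

q = Q/b = 92900/176 = 528 ft²/s; V₁ = q/y₁ = 110 ft/s. Fr₁ = V₁/√(g·y₁) = 8.85.
Conjugate-depth relation: y₂/y₁ = ½[√(1 + 8Fr₁²) − 1] = ½[√626.9 − 1] = 12.0.
y₂ = 12.0 × 4.80 = 57.7 ft.
Tailwater y_tw = 45.9 ft: y_tw < y₂, so the jump is swept downstream.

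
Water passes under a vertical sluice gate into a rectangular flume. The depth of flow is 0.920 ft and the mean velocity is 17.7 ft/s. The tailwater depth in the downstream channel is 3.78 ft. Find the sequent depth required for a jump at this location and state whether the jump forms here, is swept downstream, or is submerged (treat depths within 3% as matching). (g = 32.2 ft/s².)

y₂ = 3.80 ft; the jump forms here

Fr₁ = V₁/√(g·y₁) = 17.7/√(32.2×0.920) = 3.25.
From the momentum equation for a rectangular channel, y₂/y₁ = ½[√(1 + 8Fr₁²) − 1] = ½[√85.60 − 1] = 4.13.
y₂ = 4.13 × 0.920 = 3.80 ft.
Tailwater y_tw = 3.78 ft: y_tw ≈ y₂, so the jump forms here.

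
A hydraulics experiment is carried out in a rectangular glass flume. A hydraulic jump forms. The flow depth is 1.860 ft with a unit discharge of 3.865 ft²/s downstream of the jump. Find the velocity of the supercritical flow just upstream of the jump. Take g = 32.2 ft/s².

V₁ = 16.25 ft/s

V₂ = q/y₂ = 3.865/1.860 = 2.078 ft/s; Fr₂ = V₂/√(g·y₂) = 0.2685.
The Bélanger relation is symmetric: y₁/y₂ = ½[√(1 + 8Fr₂²) − 1] = ½[√1.5768 − 1] = 0.1278.
y₁ = 0.1278 × 1.860 = 0.2378 ft.
V₁ = q/y₁ = 3.865/0.2378 = 16.25 ft/s.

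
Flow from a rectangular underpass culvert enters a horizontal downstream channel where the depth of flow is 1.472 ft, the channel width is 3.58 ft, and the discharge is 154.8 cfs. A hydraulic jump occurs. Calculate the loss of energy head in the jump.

ΔE = 6.260 ft

q = Q/b = 154.8/3.58 = 43.24 ft²/s; V₁ = q/y₁ = 29.38 ft/s. Fr₁ = V₁/√(g·y₁) = 4.267.
From the momentum equation for a rectangular channel, y₂/y₁ = ½[√(1 + 8Fr₁²) − 1] = ½[√146.64 − 1] = 5.555.
y₂ = 5.555 × 1.472 = 8.177 ft.
V₂ = q/y₂ = 43.24/8.177 = 5.288 ft/s. E₁ = y₁ + V₁²/2g = 14.87 ft; E₂ = y₂ + V₂²/2g = 8.611 ft. ΔE = E₁ − E₂ = 6.260 ft.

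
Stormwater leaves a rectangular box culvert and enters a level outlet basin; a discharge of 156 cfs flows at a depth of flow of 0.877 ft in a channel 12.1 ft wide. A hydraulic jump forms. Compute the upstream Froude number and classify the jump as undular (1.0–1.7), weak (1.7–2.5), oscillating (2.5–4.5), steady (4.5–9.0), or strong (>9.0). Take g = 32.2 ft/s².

q = Q/b = 156/12.1 = 12.9 ft²/s; V₁ = q/y₁ = 14.7 ft/s. Fr₁ = V₁/√(g·y₁) = 2.77.
Fr₁ = 2.77 lies in the oscillating range.

Fr₁ = 2.77; oscillating jump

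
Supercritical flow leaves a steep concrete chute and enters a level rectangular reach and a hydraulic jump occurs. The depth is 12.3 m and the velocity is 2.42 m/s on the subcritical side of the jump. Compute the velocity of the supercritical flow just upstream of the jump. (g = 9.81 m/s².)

Fr₂ = V₂/√(g·y₂) = 2.42/√(9.81×12.3) = 0.220.
From the momentum equation (using Fr₂), y₁/y₂ = ½[√(1 + 8Fr₂²) − 1] = ½[√1.388 − 1] = 0.0891.
y₁ = 0.0891 × 12.3 = 1.10 m.
V₁ = q/y₁ = 29.8/1.10 = 27.2 m/s.

V₁ = 27.2 m/s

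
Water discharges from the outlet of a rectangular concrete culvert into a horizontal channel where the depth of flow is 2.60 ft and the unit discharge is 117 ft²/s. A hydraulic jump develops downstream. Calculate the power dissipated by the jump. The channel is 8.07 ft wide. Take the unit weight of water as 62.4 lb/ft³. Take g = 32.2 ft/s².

V₁ = q/y₁ = 117/2.60 = 45.0 ft/s. Fr₁ = V₁/√(g·y₁) = 45.0/√(32.2×2.60) = 4.92.
Conjugate-depth relation: y₂/y₁ = ½[√(1 + 8Fr₁²) − 1] = ½[√194.5 − 1] = 6.47.
y₂ = 6.47 × 2.60 = 16.8 ft.
V₂ = q/y₂ = 117/16.8 = 6.95 ft/s. E₁ = y₁ + V₁²/2g = 34.0 ft; E₂ = y₂ + V₂²/2g = 17.6 ft. ΔE = E₁ − E₂ = 16.5 ft.
Q = q·b = 117 × 8.07 = 944 cfs. P = γ·Q·ΔE/550 = 62.4 × 944 × 16.5 / 550 = 1764 hp.

P = 1764 hp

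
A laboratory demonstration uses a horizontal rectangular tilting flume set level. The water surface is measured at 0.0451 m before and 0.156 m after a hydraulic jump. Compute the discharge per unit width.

q = 0.0833 m²/s

For a rectangular channel the momentum equation gives q² = ½·g·y₁·y₂·(y₁ + y₂) = ½×9.81×0.0451×0.156×0.201 = 0.00694.
q = √0.00694 = 0.0833 m²/s.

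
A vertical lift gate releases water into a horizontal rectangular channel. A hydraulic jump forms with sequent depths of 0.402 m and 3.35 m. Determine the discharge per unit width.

q = 4.98 m²/s

For a rectangular channel the momentum equation gives q² = ½·g·y₁·y₂·(y₁ + y₂) = ½×9.81×0.402×3.35×3.75 = 24.8.
q = √24.8 = 4.98 m²/s.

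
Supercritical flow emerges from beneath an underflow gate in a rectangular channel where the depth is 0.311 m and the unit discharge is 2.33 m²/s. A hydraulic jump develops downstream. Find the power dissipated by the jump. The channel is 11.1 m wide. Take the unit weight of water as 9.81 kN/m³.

V₁ = q/y₁ = 2.33/0.311 = 7.49 m/s. Fr₁ = V₁/√(g·y₁) = 7.49/√(9.81×0.311) = 4.29.
By Bélanger, y₂/y₁ = ½[√(1 + 8Fr₁²) − 1] = ½[√148.2 − 1] = 5.59.
y₂ = 5.59 × 0.311 = 1.74 m.
V₂ = q/y₂ = 2.33/1.74 = 1.34 m/s. E₁ = y₁ + V₁²/2g = 3.17 m; E₂ = y₂ + V₂²/2g = 1.83 m. ΔE = E₁ − E₂ = 1.34 m.
Q = q·b = 2.33 × 11.1 = 25.9 m³/s. P = γ·Q·ΔE = 9.81 × 25.9 × 1.34 = 341 kW.

P = 341 kW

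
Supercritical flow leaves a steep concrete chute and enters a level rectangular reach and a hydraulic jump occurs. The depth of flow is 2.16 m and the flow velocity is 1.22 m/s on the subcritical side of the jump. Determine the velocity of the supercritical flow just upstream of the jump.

V₁ = 9.77 m/s

Fr₂ = V₂/√(g·y₂) = 1.22/√(9.81×2.16) = 0.265.
The Bélanger relation is symmetric: y₁/y₂ = ½[√(1 + 8Fr₂²) − 1] = ½[√1.562 − 1] = 0.125.
y₁ = 0.125 × 2.16 = 0.270 m.
V₁ = q/y₁ = 2.64/0.270 = 9.77 m/s.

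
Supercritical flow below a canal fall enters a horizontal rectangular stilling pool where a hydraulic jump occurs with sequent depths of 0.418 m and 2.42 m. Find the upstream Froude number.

Fr₁ = 4.43

For a rectangular channel the momentum equation gives q² = ½·g·y₁·y₂·(y₁ + y₂) = ½×9.81×0.418×2.42×2.84 = 14.1.
q = √14.1 = 3.75 m²/s.
V₁ = q/y₁ = 8.98 m/s; Fr₁ = V₁/√(g·y₁) = 4.43.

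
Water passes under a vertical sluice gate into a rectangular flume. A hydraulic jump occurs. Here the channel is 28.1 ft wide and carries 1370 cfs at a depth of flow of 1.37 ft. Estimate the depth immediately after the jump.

y₂ = 9.72 ft

q = Q/b = 1370/28.1 = 48.8 ft²/s; V₁ = q/y₁ = 35.6 ft/s. Fr₁ = V₁/√(g·y₁) = 5.36.
By Bélanger, y₂/y₁ = ½[√(1 + 8Fr₁²) − 1] = ½[√230.7 − 1] = 7.09.
y₂ = 7.09 × 1.37 = 9.72 ft.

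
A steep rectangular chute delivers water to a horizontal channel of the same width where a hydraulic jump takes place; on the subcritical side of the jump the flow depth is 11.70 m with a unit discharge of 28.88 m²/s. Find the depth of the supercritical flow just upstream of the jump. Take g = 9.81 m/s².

V₂ = q/y₂ = 28.88/11.70 = 2.468 m/s; Fr₂ = V₂/√(g·y₂) = 0.2304.
The Bélanger relation is symmetric: y₁/y₂ = ½[√(1 + 8Fr₂²) − 1] = ½[√1.4247 − 1] = 0.09680.
y₁ = 0.09680 × 11.70 = 1.133 m.

y₁ = 1.133 m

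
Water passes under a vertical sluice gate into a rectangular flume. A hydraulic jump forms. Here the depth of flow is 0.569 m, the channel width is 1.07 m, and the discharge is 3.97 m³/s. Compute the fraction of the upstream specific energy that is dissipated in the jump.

ΔE/E₁ = 0.219 (21.9%)

q = Q/b = 3.97/1.07 = 3.71 m²/s; V₁ = q/y₁ = 6.52 m/s. Fr₁ = V₁/√(g·y₁) = 2.76.
By Bélanger, y₂/y₁ = ½[√(1 + 8Fr₁²) − 1] = ½[√61.94 − 1] = 3.44.
y₂ = 3.44 × 0.569 = 1.95 m.
E₁ = y₁ + V₁²/2g = 2.74 m. ΔE = (y₂ − y₁)³/(4y₁y₂) = 0.598 m. ΔE/E₁ = 0.598/2.74 = 0.219.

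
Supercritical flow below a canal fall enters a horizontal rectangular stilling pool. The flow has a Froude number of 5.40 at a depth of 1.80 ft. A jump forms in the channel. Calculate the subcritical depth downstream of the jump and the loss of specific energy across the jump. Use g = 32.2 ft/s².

Fr₁ = 5.40 (given).
Bélanger equation: y₂/y₁ = ½[√(1 + 8Fr₁²) − 1] = ½[√234.3 − 1] = 7.15.
y₂ = 7.15 × 1.80 = 12.9 ft.
Head loss: ΔE = (y₂ − y₁)³/(4y₁y₂) = (12.9 − 1.80)³/(4×1.80×12.9) = 1359/92.7 = 14.7 ft.

y₂ = 12.9 ft; ΔE = 14.7 ft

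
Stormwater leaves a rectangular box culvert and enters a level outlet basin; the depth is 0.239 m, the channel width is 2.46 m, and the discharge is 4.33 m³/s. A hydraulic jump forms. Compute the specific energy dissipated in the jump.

ΔE = 1.42 m

q = Q/b = 4.33/2.46 = 1.76 m²/s; V₁ = q/y₁ = 7.36 m/s. Fr₁ = V₁/√(g·y₁) = 4.81.
By Bélanger, y₂/y₁ = ½[√(1 + 8Fr₁²) − 1] = ½[√186.1 − 1] = 6.32.
y₂ = 6.32 × 0.239 = 1.51 m.
Head loss: ΔE = (y₂ − y₁)³/(4y₁y₂) = (1.51 − 0.239)³/(4×0.239×1.51) = 2.06/1.44 = 1.42 m.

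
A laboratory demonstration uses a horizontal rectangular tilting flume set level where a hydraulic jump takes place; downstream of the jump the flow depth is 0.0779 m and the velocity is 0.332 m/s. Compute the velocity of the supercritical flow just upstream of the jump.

V₁ = 1.42 m/s

Fr₂ = V₂/√(g·y₂) = 0.332/√(9.81×0.0779) = 0.380.
Applying the sequent-depth relation in reverse, y₁/y₂ = ½[√(1 + 8Fr₂²) − 1] = ½[√2.154 − 1] = 0.234.
y₁ = 0.234 × 0.0779 = 0.0182 m.
V₁ = q/y₁ = 0.0259/0.0182 = 1.42 m/s.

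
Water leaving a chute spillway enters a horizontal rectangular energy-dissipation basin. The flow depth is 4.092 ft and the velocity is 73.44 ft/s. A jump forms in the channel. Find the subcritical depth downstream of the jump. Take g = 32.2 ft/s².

Fr₁ = V₁/√(g·y₁) = 73.44/√(32.2×4.092) = 6.398.
Bélanger equation: y₂/y₁ = ½[√(1 + 8Fr₁²) − 1] = ½[√328.46 − 1] = 8.562.
y₂ = 8.562 × 4.092 = 35.03 ft.

y₂ = 35.03 ft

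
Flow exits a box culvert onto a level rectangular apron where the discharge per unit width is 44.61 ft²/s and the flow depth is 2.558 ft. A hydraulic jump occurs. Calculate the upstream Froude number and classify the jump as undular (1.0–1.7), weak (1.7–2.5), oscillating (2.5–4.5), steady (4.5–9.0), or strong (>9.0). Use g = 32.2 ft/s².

Fr₁ = 1.922; weak jump

V₁ = q/y₁ = 44.61/2.558 = 17.44 ft/s. Fr₁ = V₁/√(g·y₁) = 17.44/√(32.2×2.558) = 1.922.
Fr₁ = 1.922 lies in the weak range.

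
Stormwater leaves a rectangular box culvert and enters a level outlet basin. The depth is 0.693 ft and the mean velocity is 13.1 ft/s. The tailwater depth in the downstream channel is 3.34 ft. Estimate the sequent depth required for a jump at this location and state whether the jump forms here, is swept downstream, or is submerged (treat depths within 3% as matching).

Fr₁ = V₁/√(g·y₁) = 13.1/√(32.2×0.693) = 2.77.
Bélanger equation: y₂/y₁ = ½[√(1 + 8Fr₁²) − 1] = ½[√62.52 − 1] = 3.45.
y₂ = 3.45 × 0.693 = 2.39 ft.
Tailwater y_tw = 3.34 ft: y_tw > y₂, so the jump is submerged.

y₂ = 2.39 ft; the jump is submerged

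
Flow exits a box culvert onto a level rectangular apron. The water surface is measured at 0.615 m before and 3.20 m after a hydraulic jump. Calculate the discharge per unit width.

q = 6.07 m²/s

For a rectangular channel the momentum equation gives q² = ½·g·y₁·y₂·(y₁ + y₂) = ½×9.81×0.615×3.20×3.82 = 36.8.
q = √36.8 = 6.07 m²/s.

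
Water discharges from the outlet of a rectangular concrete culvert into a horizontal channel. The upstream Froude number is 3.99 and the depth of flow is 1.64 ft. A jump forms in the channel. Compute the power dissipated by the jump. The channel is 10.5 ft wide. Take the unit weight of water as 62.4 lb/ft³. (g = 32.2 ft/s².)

Fr₁ = 3.99 (given).
By Bélanger, y₂/y₁ = ½[√(1 + 8Fr₁²) − 1] = ½[√128.4 − 1] = 5.16.
y₂ = 5.16 × 1.64 = 8.47 ft.
Head loss: ΔE = (y₂ − y₁)³/(4y₁y₂) = (8.47 − 1.64)³/(4×1.64×8.47) = 319/55.6 = 5.73 ft.
V₁ = Fr₁·√(g·y₁) = 3.99×√(32.2×1.64) = 29.0 ft/s; q = V₁·y₁ = 47.6 ft²/s. Q = q·b = 47.6 × 10.5 = 499 cfs. P = γ·Q·ΔE/550 = 62.4 × 499 × 5.73 / 550 = 325 hp.

P = 325 hp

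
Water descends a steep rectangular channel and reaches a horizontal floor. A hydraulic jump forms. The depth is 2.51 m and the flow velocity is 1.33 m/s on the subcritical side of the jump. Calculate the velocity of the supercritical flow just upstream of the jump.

V₁ = 10.4 m/s

Fr₂ = V₂/√(g·y₂) = 1.33/√(9.81×2.51) = 0.268.
Since the conjugate-depth ratio holds either way, y₁/y₂ = ½[√(1 + 8Fr₂²) − 1] = ½[√1.575 − 1] = 0.127.
y₁ = 0.127 × 2.51 = 0.320 m.
V₁ = q/y₁ = 3.34/0.320 = 10.4 m/s.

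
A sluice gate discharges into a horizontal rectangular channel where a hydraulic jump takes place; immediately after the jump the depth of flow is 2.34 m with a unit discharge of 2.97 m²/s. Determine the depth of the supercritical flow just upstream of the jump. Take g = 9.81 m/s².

V₂ = q/y₂ = 2.97/2.34 = 1.27 m/s; Fr₂ = V₂/√(g·y₂) = 0.265.
Since the conjugate-depth ratio holds either way, y₁/y₂ = ½[√(1 + 8Fr₂²) − 1] = ½[√1.561 − 1] = 0.125.
y₁ = 0.125 × 2.34 = 0.292 m.

y₁ = 0.292 m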